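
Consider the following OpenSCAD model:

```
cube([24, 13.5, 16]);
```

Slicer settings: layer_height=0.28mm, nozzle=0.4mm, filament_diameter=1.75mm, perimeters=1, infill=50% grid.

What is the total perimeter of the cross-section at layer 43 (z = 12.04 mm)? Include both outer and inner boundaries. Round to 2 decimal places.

At z = 12.04 mm: the cube is present — its section is the full 24×13.5 rectangle (perimeter 75.00 mm). Overall, the cross-section is a single solid region. Total boundary length (outer) = 75.00 mm.

75.00 mm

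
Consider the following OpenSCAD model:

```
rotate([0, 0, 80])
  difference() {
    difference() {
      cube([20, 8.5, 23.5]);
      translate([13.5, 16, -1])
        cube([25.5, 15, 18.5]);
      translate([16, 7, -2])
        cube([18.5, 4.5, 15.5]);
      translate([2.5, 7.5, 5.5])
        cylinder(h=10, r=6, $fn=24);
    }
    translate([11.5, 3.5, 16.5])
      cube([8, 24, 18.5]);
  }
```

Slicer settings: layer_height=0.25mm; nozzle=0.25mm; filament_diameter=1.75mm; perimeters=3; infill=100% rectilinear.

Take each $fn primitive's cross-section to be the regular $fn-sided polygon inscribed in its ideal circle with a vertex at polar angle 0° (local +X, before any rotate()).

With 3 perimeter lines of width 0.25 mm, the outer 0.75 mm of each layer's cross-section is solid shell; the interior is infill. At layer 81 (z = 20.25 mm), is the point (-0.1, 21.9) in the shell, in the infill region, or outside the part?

At z = 20.25 mm: the cube (footprint 20×8.5) is included at this height; the cube at (13.5, 16) is absent (z outside [-1, 17.5]); the cube at (16, 7) is absent (z outside [-2, 13.5]); the cylinder at (2.5, 7.5) is not intersected at this z (z outside [5.5, 15.5]); After the difference (first − rest): none of the subtracted shapes is present at this height, so the 20×8.5 cube is unchanged — 1 connected region; the 8×24 cube at (11.5, 3.5) contributes its full rectangle; Taking the first minus the rest: starting from that combined region, the 8×24 cube at (11.5, 3.5) partially overlaps it — only the 40.00 mm² overlap (of its 192.00 mm²) is removed, clipping the outline — 1 connected region; (whole slice rotated 80° about Z — lengths, areas and connectivity unchanged). Overall, the cross-section is a single solid region. Undo the 80° rotation: the query point maps to (21.550, 3.901) in the un-rotated model frame. The nearest boundary edge runs (20.00, 8.50)→(20.00, 0.00); distance from the point to it = 1.55 mm. The point is not inside any of the regions above, so it lies outside the cross-section (1.55 mm from the nearest boundary).

outside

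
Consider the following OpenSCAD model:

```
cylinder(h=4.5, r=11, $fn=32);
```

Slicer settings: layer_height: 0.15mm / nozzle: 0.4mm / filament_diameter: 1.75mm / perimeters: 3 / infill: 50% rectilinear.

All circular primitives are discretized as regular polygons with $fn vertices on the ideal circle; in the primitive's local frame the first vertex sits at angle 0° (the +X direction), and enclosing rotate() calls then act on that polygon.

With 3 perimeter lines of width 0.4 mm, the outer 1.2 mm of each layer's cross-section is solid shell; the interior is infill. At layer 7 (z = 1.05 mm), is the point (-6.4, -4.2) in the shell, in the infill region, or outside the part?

infill

At z = 1.05 mm: the cylinder: section is a regular 32-gon, circumradius r=11. Overall, the cross-section is a single solid region. The nearest boundary edge runs (-10.16, -4.21)→(-9.15, -6.11); distance from the point to it = 3.32 mm. The point is inside the cross-section and 3.32 mm from the nearest boundary — more than the 1.2 mm shell width (3 × 0.4), so it's in the infill interior.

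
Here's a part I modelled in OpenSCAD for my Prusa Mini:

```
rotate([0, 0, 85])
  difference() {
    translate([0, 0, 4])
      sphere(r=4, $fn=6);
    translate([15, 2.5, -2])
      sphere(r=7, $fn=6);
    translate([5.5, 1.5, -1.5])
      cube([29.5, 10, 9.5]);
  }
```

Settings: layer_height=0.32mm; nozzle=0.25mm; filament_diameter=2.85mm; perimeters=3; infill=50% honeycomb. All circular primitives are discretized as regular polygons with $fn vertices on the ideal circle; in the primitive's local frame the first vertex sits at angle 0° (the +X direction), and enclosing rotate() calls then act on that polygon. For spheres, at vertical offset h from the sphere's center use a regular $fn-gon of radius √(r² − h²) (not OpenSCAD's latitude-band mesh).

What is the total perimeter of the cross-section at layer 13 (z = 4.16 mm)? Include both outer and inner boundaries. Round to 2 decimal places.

23.98 mm

At z = 4.16 mm: the r=4 sphere contributes a regular 6-gon of circumradius √(4²−0.16²) = 3.997 (perimeter = 2·6·3.997·sin(180°/6) = 23.98 mm); the sphere at (15, 2.5): section is a regular 6-gon, circumradius = √(r²−h²) = √(7²−6.16²) = 3.325 (perimeter = 2·6·3.325·sin(180°/6) = 19.95 mm); the cube at (5.5, 1.5) (footprint 29.5×10) is included at this height (perimeter 79.00 mm); Subtracting the remaining from the first: starting from the r=4 sphere, the r=7 sphere at (15, 2.5) misses the remaining region (no effect); the 29.5×10 cube at (5.5, 1.5) misses the remaining region (no effect) — boundary = 23.98 mm; (rotated 85° about Z; rotation is an isometry so areas/perimeters/island counts are preserved). Overall, the cross-section is a single solid region. Total boundary length (outer) = 23.98 mm.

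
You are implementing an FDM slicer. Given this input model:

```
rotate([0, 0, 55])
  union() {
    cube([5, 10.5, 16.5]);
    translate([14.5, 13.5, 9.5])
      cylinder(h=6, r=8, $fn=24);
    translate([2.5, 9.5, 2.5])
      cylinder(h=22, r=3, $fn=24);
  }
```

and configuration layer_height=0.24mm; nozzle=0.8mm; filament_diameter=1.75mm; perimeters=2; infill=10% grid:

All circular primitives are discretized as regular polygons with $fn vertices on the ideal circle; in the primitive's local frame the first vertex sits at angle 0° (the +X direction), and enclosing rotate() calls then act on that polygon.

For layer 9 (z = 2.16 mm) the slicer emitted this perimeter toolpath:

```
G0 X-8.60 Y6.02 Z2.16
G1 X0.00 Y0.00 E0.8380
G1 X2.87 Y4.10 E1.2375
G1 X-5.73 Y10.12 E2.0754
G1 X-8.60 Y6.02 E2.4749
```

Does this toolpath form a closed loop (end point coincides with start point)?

yes

Start point (G0): (-8.60, 6.02). End point (last G1): the path returns to the start — closed.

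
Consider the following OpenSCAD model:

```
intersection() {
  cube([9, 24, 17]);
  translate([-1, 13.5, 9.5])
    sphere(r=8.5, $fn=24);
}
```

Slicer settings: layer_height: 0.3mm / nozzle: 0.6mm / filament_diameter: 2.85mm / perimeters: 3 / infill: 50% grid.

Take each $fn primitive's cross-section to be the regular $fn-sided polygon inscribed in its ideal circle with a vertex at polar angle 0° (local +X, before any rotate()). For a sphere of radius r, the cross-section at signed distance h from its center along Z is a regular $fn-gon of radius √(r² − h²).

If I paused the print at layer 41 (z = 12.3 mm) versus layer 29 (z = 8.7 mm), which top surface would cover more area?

layer 29 (z = 8.7 mm)

Layer 41 (z = 12.3): the 9×24 cube contributes its full rectangle (area 216.00 mm²); the r=8.5 sphere at (-1, 13.5) slices to a regular 24-gon of circumradius 8.026 (√(r²−h²) with h=2.8 from center) (area = (24/2)·8.026²·sin(360°/24) = 200.05 mm²); Keeping only the common overlap: the r=8.5 sphere at (-1, 13.5) partially overlaps the 9×24 cube; clipping to the common part keeps 84.10 mm² — area = 84.10 mm². So its area = 84.10 mm². Layer 29 (z = 8.7): the cube (footprint 9×24) is included at this height (area 216.00 mm²); the r=8.5 sphere at (-1, 13.5) slices to a regular 24-gon of circumradius 8.462 (√(r²−h²) with h=0.8 from center) (area = (24/2)·8.462²·sin(360°/24) = 222.41 mm²); Keeping only the common overlap: the r=8.5 sphere at (-1, 13.5) partially overlaps the 9×24 cube; clipping to the common part keeps 94.41 mm² — area = 94.41 mm². So its area = 94.41 mm². Layer 29 is larger (94.41 vs 84.10 mm²).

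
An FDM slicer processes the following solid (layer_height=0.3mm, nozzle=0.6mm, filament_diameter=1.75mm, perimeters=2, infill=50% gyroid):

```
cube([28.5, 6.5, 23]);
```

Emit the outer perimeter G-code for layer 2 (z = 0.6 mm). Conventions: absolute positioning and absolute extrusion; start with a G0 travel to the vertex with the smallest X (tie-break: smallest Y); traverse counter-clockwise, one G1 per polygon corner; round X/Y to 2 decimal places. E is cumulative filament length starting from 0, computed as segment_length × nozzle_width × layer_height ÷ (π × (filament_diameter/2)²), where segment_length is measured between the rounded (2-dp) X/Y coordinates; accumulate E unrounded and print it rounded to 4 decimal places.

At z = 0.6 mm: the cube is present — its section is the full 28.5×6.5 rectangle. The outline is a single polygon with 4 vertices. Extrusion per mm of travel: 0.6 × 0.3 / (π × 0.875²) = 0.074835. Accumulating E over each segment gives final E = 5.2385.

G0 X0.00 Y0.00 Z0.60
G1 X28.50 Y0.00 E2.1328
G1 X28.50 Y6.50 E2.6192
G1 X0.00 Y6.50 E4.7520
G1 X0.00 Y0.00 E5.2385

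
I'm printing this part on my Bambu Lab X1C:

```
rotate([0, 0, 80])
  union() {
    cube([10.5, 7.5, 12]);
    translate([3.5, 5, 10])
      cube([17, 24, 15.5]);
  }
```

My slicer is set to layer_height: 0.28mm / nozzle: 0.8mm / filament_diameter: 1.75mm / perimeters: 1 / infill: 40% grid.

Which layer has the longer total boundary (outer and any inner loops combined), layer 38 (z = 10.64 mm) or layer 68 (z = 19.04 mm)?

Layer 38 (z = 10.64): the cube (footprint 10.5×7.5) is included at this height (perimeter 36.00 mm); the cube at (3.5, 5) is present — its section is the full 17×24 rectangle (perimeter 82.00 mm); Merging all regions: the regions partially overlap (shared area 17.50 mm²), so the edge portions inside another operand are dropped and the merged outline is re-measured after clipping — boundary = 99.00 mm; (rotated 80° about Z; rotation is an isometry so areas/perimeters/island counts are preserved). So its perimeter = 99.00 mm. Layer 68 (z = 19.04): the cube is absent (z outside [0, 12]); the cube at (3.5, 5) is present — its section is the full 17×24 rectangle (perimeter 82.00 mm); Taking the union: only the 17×24 cube at (3.5, 5) is present, so the union is just that shape — boundary = 82.00 mm; (rotated 80° about Z; rotation is an isometry so areas/perimeters/island counts are preserved). So its perimeter = 82.00 mm. Layer 38 is larger (99.00 vs 82.00 mm).

layer 38 (z = 10.64 mm)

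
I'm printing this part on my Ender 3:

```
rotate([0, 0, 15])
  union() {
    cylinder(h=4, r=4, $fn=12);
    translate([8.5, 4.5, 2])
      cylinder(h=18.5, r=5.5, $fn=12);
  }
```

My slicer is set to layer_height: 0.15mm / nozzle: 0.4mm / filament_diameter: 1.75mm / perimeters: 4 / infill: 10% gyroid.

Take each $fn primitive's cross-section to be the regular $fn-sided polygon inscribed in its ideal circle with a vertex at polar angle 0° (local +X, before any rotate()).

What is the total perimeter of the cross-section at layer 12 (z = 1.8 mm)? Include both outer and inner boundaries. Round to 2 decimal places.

24.85 mm

At z = 1.8 mm: the r=4 cylinder gives a regular 12-gon of circumradius 4 (constant along its height) (perimeter = 2·12·4.000·sin(180°/12) = 24.85 mm); the cylinder at (8.5, 4.5) is not intersected at this z (z outside [2, 20.5]); Merging all regions: only the r=4 cylinder is present, so the union is just that shape — boundary = 24.85 mm; (whole slice rotated 15° about Z — lengths, areas and connectivity unchanged). Overall, the cross-section is a single solid region. Total boundary length (outer) = 24.85 mm.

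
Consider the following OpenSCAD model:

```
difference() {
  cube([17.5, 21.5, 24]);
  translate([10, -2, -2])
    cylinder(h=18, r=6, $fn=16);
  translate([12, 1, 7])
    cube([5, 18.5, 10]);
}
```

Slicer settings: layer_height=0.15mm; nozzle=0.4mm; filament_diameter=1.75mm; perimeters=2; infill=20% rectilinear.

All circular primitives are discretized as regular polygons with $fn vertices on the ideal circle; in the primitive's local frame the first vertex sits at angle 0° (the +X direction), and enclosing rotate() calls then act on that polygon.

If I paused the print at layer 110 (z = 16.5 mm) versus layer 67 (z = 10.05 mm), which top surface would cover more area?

layer 110 (z = 16.5 mm)

Layer 110 (z = 16.5): the 17.5×21.5 cube contributes its full rectangle (area 376.25 mm²); the cylinder at (10, -2) is not intersected at this z (z outside [-2, 16]); the 5×18.5 cube at (12, 1) contributes its full rectangle (area 92.50 mm²); Subtracting the remaining from the first: starting from the 17.5×21.5 cube (376.25 mm²), the 5×18.5 cube at (12, 1) lies wholly inside it (removes its full 92.50 mm² and its 47.00 mm outline becomes a hole wall) — area = 283.75 mm². So its area = 283.75 mm². Layer 67 (z = 10.05): the cube is present — its section is the full 17.5×21.5 rectangle (area 376.25 mm²); the r=6 cylinder at (10, -2) contributes a regular 16-gon of circumradius 6 (area = (16/2)·6.000²·sin(360°/16) = 110.21 mm²); the cube at (12, 1) (footprint 5×18.5) is included at this height (area 92.50 mm²); Subtracting the remaining from the first: starting from the 17.5×21.5 cube (376.25 mm²), the r=6 cylinder at (10, -2) partially overlaps it — only the 31.90 mm² overlap (of its 110.21 mm²) is removed, clipping the outline; the 5×18.5 cube at (12, 1) partially overlaps it — only the 87.54 mm² overlap (of its 92.50 mm²) is removed, clipping the outline — area = 256.81 mm². So its area = 256.81 mm². Layer 110 is larger (283.75 vs 256.81 mm²).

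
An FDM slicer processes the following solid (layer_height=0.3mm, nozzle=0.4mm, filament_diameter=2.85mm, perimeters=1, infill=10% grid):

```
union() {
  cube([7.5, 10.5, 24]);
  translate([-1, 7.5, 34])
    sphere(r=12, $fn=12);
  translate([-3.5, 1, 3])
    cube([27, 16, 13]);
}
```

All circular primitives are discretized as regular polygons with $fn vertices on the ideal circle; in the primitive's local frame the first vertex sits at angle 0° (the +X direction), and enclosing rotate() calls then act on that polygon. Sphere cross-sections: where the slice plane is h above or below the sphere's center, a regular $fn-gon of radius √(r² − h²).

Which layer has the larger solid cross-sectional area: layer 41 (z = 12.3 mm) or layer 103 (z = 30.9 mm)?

Layer 41 (z = 12.3): the cube (footprint 7.5×10.5) is included at this height (area 78.75 mm²); the sphere at (-1, 7.5) is not intersected at this z (|z−center|=21.700 > r=12); the 27×16 cube at (-3.5, 1) contributes its full rectangle (area 432.00 mm²); Merging all regions: the regions partially overlap — summed areas 510.75 mm² minus the doubly-counted overlap 71.25 mm² gives 439.50 mm² — area = 439.50 mm². So its area = 439.50 mm². Layer 103 (z = 30.9): the cube does not reach this height (z outside [0, 24]); the r=12 sphere at (-1, 7.5) slices to a regular 12-gon of circumradius 11.593 (√(r²−h²) with h=3.1 from center) (area = (12/2)·11.593²·sin(360°/12) = 403.17 mm²); the cube at (-3.5, 1) is absent (z outside [3, 16]); Taking the union: only the r=12 sphere at (-1, 7.5) is present, so the union is just that shape — area = 403.17 mm². So its area = 403.17 mm². Layer 41 is larger (439.50 vs 403.17 mm²).

layer 41 (z = 12.3 mm)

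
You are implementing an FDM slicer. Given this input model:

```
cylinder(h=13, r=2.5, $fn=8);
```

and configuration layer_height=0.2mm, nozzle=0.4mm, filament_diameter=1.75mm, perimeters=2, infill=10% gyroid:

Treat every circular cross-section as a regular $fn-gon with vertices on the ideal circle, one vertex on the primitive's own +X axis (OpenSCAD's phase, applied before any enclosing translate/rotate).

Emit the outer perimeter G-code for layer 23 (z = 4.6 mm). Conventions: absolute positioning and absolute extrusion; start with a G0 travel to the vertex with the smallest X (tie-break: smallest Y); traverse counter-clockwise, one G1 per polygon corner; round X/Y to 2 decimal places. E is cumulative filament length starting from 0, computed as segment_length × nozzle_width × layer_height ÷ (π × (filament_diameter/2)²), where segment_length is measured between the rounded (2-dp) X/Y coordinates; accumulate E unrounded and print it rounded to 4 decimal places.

G0 X-2.50 Y0.00 Z4.60
G1 X-1.77 Y-1.77 E0.0637
G1 X0.00 Y-2.50 E0.1274
G1 X1.77 Y-1.77 E0.1910
G1 X2.50 Y0.00 E0.2547
G1 X1.77 Y1.77 E0.3184
G1 X0.00 Y2.50 E0.3821
G1 X-1.77 Y1.77 E0.4458
G1 X-2.50 Y0.00 E0.5094

At z = 4.6 mm: the r=2.5 cylinder contributes a regular 8-gon of circumradius 2.5. The outline is a single polygon with 8 vertices. Extrusion per mm of travel: 0.4 × 0.2 / (π × 0.875²) = 0.033260. Accumulating E over each segment gives final E = 0.5094.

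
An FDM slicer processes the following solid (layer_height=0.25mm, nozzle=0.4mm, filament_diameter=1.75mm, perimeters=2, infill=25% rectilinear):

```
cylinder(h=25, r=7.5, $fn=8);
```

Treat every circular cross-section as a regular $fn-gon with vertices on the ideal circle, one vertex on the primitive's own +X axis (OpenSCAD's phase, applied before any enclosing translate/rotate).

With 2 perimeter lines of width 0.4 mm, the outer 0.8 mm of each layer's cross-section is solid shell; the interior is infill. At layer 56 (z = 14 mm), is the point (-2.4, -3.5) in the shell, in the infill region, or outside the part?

infill

At z = 14 mm: the r=7.5 cylinder contributes a regular 8-gon of circumradius 7.5. Overall, the cross-section is a single solid region. The nearest boundary edge runs (-5.30, -5.30)→(-0.00, -7.50); distance from the point to it = 2.78 mm. The point is inside the cross-section and 2.78 mm from the nearest boundary — more than the 0.8 mm shell width (2 × 0.4), so it's in the infill interior.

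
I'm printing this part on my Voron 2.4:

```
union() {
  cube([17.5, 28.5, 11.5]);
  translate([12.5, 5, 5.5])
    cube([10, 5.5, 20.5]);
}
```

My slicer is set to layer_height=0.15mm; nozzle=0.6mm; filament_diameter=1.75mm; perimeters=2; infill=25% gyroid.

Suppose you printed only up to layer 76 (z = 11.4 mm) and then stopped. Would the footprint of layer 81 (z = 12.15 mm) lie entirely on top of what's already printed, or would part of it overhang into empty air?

entirely on top

Compare the two slices. At z = 11.4: the 17.5×28.5 cube contributes its full rectangle (area 498.75 mm²); the 10×5.5 cube at (12.5, 5) contributes its full rectangle (area 55.00 mm²); Taking the union: the regions partially overlap — summed areas 553.75 mm² minus the doubly-counted overlap 27.50 mm² gives 526.25 mm² — area = 526.25 mm². At z = 12.15: the cube is absent (z outside [0, 11.5]); the cube at (12.5, 5) (footprint 10×5.5) is included at this height (area 55.00 mm²); Merging all regions: only the 10×5.5 cube at (12.5, 5) is present, so the union is just that shape — area = 55.00 mm². Checking containment: the cross-section at z = 12.15 is a subset of the cross-section at z = 11.4.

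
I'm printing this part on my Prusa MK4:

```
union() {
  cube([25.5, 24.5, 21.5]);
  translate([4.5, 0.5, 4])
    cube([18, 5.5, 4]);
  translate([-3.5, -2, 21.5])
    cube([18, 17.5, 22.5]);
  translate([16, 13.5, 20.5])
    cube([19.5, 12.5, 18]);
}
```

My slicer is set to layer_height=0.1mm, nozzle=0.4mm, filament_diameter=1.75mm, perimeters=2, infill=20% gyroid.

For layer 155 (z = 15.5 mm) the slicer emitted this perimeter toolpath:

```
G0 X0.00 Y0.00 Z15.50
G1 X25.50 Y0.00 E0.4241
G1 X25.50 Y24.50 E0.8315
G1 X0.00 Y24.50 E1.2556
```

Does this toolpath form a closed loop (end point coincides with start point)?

no

Start point (G0): (0.00, 0.00). End point (last G1): the path does not return to the start — open.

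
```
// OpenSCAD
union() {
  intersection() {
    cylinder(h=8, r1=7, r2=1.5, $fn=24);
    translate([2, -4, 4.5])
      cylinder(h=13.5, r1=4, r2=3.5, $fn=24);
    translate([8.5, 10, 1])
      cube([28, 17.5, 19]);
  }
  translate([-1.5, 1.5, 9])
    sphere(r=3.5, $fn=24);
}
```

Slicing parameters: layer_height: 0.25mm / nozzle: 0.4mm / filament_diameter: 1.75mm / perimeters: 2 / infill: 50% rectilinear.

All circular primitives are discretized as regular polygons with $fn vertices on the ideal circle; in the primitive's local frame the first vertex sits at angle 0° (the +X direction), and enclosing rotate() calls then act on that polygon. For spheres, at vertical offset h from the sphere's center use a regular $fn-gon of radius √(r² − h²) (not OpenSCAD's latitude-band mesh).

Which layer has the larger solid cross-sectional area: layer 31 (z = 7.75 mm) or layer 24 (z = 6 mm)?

layer 31 (z = 7.75 mm)

Layer 31 (z = 7.75): the cone (r1=7→r2=1.5) has section circumradius 1.672 here — a regular 24-gon (area = (24/2)·1.672²·sin(360°/24) = 8.68 mm²); the cone at (2, -4) (r1=4→r2=3.5) has section circumradius 3.880 here — a regular 24-gon (area = (24/2)·3.880²·sin(360°/24) = 46.75 mm²); the cube at (8.5, 10) is present — its section is the full 28×17.5 rectangle (area 490.00 mm²); Keeping only the common overlap: the cone at (2, -4) partially overlaps the cone; clipping to the common part keeps 2.06 mm²; the 28×17.5 cube at (8.5, 10) does not overlap the running intersection (empty) — nothing remains; the sphere at (-1.5, 1.5): section is a regular 24-gon, circumradius = √(r²−h²) = √(3.5²−1.25²) = 3.269 (area = (24/2)·3.269²·sin(360°/24) = 33.19 mm²); Merging all regions: only the r=3.5 sphere at (-1.5, 1.5) is present, so the union is just that shape — area = 33.19 mm². So its area = 33.19 mm². Layer 24 (z = 6): the cone: at t=0.750 of its height the radius interpolates to r₁+(r₂−r₁)t = 2.875, giving a regular 24-gon of that circumradius (area = (24/2)·2.875²·sin(360°/24) = 25.67 mm²); the cone at (2, -4) contributes a regular 24-gon of circumradius 3.944 (interpolated between r1=4 and r2=3.5 at t=0.111) (area = (24/2)·3.944²·sin(360°/24) = 48.32 mm²); the cube at (8.5, 10) (footprint 28×17.5) is included at this height (area 490.00 mm²); After intersecting: the cone at (2, -4) partially overlaps the cone; clipping to the common part keeps 7.99 mm²; the 28×17.5 cube at (8.5, 10) does not overlap the running intersection (empty) — nothing remains; the sphere at (-1.5, 1.5): section is a regular 24-gon, circumradius = √(r²−h²) = √(3.5²−3²) = 1.803 (area = (24/2)·1.803²·sin(360°/24) = 10.09 mm²); Taking the union: only the r=3.5 sphere at (-1.5, 1.5) is present, so the union is just that shape — area = 10.09 mm². So its area = 10.09 mm². Layer 31 is larger (33.19 vs 10.09 mm²).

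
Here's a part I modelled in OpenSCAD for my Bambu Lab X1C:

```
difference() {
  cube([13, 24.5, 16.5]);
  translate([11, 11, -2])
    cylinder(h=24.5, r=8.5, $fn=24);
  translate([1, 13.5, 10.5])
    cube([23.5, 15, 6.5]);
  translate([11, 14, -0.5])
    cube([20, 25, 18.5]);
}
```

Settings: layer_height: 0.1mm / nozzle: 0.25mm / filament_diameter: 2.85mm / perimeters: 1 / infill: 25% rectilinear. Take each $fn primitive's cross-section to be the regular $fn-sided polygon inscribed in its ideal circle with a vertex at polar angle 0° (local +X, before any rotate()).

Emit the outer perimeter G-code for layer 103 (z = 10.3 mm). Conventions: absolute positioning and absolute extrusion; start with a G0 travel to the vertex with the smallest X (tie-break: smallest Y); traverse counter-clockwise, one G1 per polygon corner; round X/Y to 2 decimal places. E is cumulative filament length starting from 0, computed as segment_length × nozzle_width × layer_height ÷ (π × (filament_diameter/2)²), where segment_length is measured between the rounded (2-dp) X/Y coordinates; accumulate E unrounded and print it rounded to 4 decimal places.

At z = 10.3 mm: the cube is present — its section is the full 13×24.5 rectangle; the cylinder at (11, 11): section is a regular 24-gon, circumradius r=8.5; the cube at (1, 13.5) does not reach this height (z outside [10.5, 17]); the cube at (11, 14) is present — its section is the full 20×25 rectangle; Taking the first minus the rest: starting from the 13×24.5 cube, the r=8.5 cylinder at (11, 11) partially overlaps it — only the 145.67 mm² overlap (of its 224.40 mm²) is removed, clipping the outline; the 20×25 cube at (11, 14) partially overlaps it — only the 10.26 mm² overlap (of its 500.00 mm²) is removed, clipping the outline — 1 connected region. The outline is a single polygon with 18 vertices. Extrusion per mm of travel: 0.25 × 0.1 / (π × 1.425²) = 0.003919. Accumulating E over each segment gives final E = 0.3327.

G0 X0.00 Y0.00 Z10.30
G1 X13.00 Y0.00 E0.0509
G1 X13.00 Y2.76 E0.0618
G1 X11.00 Y2.50 E0.0697
G1 X8.80 Y2.79 E0.0784
G1 X6.75 Y3.64 E0.0871
G1 X4.99 Y4.99 E0.0958
G1 X3.64 Y6.75 E0.1044
G1 X2.79 Y8.80 E0.1131
G1 X2.50 Y11.00 E0.1218
G1 X2.79 Y13.20 E0.1305
G1 X3.64 Y15.25 E0.1392
G1 X4.99 Y17.01 E0.1479
G1 X6.75 Y18.36 E0.1566
G1 X8.80 Y19.21 E0.1653
G1 X11.00 Y19.50 E0.1740
G1 X11.00 Y24.50 E0.1936
G1 X0.00 Y24.50 E0.2367
G1 X0.00 Y0.00 E0.3327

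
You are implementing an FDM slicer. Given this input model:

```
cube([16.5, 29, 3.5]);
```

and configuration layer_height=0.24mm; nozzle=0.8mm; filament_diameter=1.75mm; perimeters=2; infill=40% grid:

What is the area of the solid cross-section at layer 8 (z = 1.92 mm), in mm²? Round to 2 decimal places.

478.50 mm²

At z = 1.92 mm: the cube (footprint 16.5×29) is included at this height (area 478.50 mm²). Overall, the cross-section is a single solid region. Net area = 478.50 mm².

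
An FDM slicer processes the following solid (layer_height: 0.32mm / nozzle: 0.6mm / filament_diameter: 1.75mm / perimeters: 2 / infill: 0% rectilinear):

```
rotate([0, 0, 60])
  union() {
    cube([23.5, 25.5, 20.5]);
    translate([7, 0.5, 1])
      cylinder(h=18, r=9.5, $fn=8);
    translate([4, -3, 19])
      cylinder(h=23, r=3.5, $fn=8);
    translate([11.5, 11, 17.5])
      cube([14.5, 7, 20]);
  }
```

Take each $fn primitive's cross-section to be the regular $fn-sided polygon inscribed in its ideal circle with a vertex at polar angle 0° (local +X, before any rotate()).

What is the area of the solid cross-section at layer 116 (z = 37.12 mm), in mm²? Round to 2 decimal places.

At z = 37.12 mm: the cube does not reach this height (z outside [0, 20.5]); the cylinder at (7, 0.5) is absent (z outside [1, 19]); the r=3.5 cylinder at (4, -3) gives a regular 8-gon of circumradius 3.5 (constant along its height) (area = (8/2)·3.500²·sin(360°/8) = 34.65 mm²); the cube at (11.5, 11) is present — its section is the full 14.5×7 rectangle (area 101.50 mm²); Merging all regions: the 2 present regions are separate (no shared area or edge), so areas and boundary lengths simply add and each stays a separate island — area = 136.15 mm²; (whole slice rotated 60° about Z — lengths, areas and connectivity unchanged). Overall, the cross-section has 2 separate islands. Net area = 136.15 mm².

136.15 mm²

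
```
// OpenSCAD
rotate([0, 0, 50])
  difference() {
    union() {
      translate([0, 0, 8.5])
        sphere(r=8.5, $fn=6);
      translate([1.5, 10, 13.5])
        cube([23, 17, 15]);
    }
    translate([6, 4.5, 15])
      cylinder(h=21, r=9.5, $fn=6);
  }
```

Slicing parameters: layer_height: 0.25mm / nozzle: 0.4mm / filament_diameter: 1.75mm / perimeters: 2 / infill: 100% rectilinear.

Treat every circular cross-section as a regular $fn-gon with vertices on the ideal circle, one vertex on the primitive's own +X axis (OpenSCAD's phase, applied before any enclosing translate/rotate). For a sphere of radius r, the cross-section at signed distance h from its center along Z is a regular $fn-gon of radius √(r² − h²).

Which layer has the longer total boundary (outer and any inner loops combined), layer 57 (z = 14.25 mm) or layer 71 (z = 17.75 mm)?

Layer 57 (z = 14.25): the sphere: section is a regular 6-gon, circumradius = √(r²−h²) = √(8.5²−5.75²) = 6.260 (perimeter = 2·6·6.260·sin(180°/6) = 37.56 mm); the cube at (1.5, 10) (footprint 23×17) is included at this height (perimeter 80.00 mm); Combining (union): the 2 present regions are separate (no shared area or edge), so areas and boundary lengths simply add and each stays a separate island — boundary = 117.56 mm; the cylinder at (6, 4.5) is not intersected at this z (z outside [15, 36]); Subtracting the remaining from the first: none of the subtracted shapes is present at this height, so the result so far is unchanged — boundary = 117.56 mm; (whole slice rotated 50° about Z — lengths, areas and connectivity unchanged). So its perimeter = 117.56 mm. Layer 71 (z = 17.75): the sphere does not reach this height (|z−center|=9.250 > r=8.5); the cube at (1.5, 10) (footprint 23×17) is included at this height (perimeter 80.00 mm); Combining (union): only the 23×17 cube at (1.5, 10) is present, so the union is just that shape — boundary = 80.00 mm; the r=9.5 cylinder at (6, 4.5) gives a regular 6-gon of circumradius 9.5 (constant along its height) (perimeter = 2·6·9.500·sin(180°/6) = 57.00 mm); Subtracting the remaining from the first: starting from the result so far, the r=9.5 cylinder at (6, 4.5) partially overlaps it — only the 27.37 mm² overlap (of its 234.48 mm²) is removed, clipping the outline — boundary = 78.85 mm; (rotated 50° about Z; rotation is an isometry so areas/perimeters/island counts are preserved). So its perimeter = 78.85 mm. Layer 57 is larger (117.56 vs 78.85 mm).

layer 57 (z = 14.25 mm)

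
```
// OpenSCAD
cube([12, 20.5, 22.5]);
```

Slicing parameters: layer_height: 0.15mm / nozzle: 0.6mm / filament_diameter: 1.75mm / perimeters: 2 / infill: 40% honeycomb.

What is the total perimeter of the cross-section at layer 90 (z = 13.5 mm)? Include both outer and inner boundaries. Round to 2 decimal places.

At z = 13.5 mm: the cube is present — its section is the full 12×20.5 rectangle (perimeter 65.00 mm). Overall, the cross-section is a single solid region. Total boundary length (outer) = 65.00 mm.

65.00 mm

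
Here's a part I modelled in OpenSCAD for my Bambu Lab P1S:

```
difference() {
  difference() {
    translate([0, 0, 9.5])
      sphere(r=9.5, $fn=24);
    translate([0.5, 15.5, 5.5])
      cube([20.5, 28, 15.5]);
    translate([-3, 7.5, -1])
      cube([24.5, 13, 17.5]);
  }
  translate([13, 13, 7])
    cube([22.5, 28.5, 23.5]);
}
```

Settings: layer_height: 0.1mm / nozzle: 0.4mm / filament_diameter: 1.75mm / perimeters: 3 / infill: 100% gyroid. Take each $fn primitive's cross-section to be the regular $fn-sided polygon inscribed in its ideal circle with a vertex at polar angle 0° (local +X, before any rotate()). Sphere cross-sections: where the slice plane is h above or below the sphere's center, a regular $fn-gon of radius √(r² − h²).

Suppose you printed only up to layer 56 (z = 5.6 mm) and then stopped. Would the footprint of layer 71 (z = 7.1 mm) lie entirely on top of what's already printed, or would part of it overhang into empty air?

Compare the two slices. At z = 5.6: the sphere: section is a regular 24-gon, circumradius = √(r²−h²) = √(9.5²−3.9²) = 8.663 (area = (24/2)·8.663²·sin(360°/24) = 233.06 mm²); the cube at (0.5, 15.5) is present — its section is the full 20.5×28 rectangle (area 574.00 mm²); the cube at (-3, 7.5) (footprint 24.5×13) is included at this height (area 318.50 mm²); Subtracting the remaining from the first: starting from the r=9.5 sphere (233.06 mm²), the 20.5×28 cube at (0.5, 15.5) misses the remaining region (no effect); the 24.5×13 cube at (-3, 7.5) partially overlaps it — only the 6.00 mm² overlap (of its 318.50 mm²) is removed, clipping the outline — area = 227.06 mm²; the cube at (13, 13) is not intersected at this z (z outside [7, 30.5]); Taking the first minus the rest: none of the subtracted shapes is present at this height, so the result so far is unchanged — area = 227.06 mm². At z = 7.1: the r=9.5 sphere contributes a regular 24-gon of circumradius √(9.5²−2.4²) = 9.192 (area = (24/2)·9.192²·sin(360°/24) = 262.41 mm²); the cube at (0.5, 15.5) is present — its section is the full 20.5×28 rectangle (area 574.00 mm²); the cube at (-3, 7.5) is present — its section is the full 24.5×13 rectangle (area 318.50 mm²); Taking the first minus the rest: starting from the r=9.5 sphere (262.41 mm²), the 20.5×28 cube at (0.5, 15.5) misses the remaining region (no effect); the 24.5×13 cube at (-3, 7.5) partially overlaps it — only the 10.26 mm² overlap (of its 318.50 mm²) is removed, clipping the outline — area = 252.15 mm²; the cube at (13, 13) is present — its section is the full 22.5×28.5 rectangle (area 641.25 mm²); Taking the first minus the rest: starting from the result so far (252.15 mm²), the 22.5×28.5 cube at (13, 13) misses the remaining region (no effect) — area = 252.15 mm². Checking containment: at z = 7.1 the cross-section extends beyond the z = 5.6 cross-section by about 25.09 mm².

part overhangs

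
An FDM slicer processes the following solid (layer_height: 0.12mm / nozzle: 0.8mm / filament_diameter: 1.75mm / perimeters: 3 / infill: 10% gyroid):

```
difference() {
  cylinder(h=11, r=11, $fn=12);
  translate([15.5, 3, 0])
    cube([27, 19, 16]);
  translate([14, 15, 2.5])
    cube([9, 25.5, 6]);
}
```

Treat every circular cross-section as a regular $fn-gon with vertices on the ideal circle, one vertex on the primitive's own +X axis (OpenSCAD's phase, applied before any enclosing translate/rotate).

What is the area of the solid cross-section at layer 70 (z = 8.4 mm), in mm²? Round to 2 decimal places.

363.00 mm²

At z = 8.4 mm: the r=11 cylinder contributes a regular 12-gon of circumradius 11 (area = (12/2)·11.000²·sin(360°/12) = 363.00 mm²); the cube at (15.5, 3) is present — its section is the full 27×19 rectangle (area 513.00 mm²); the cube at (14, 15) is present — its section is the full 9×25.5 rectangle (area 229.50 mm²); Taking the first minus the rest: starting from the r=11 cylinder (363.00 mm²), the 27×19 cube at (15.5, 3) misses the remaining region (no effect); the 9×25.5 cube at (14, 15) misses the remaining region (no effect) — area = 363.00 mm². Overall, the cross-section is a single solid region. Net area = 363.00 mm².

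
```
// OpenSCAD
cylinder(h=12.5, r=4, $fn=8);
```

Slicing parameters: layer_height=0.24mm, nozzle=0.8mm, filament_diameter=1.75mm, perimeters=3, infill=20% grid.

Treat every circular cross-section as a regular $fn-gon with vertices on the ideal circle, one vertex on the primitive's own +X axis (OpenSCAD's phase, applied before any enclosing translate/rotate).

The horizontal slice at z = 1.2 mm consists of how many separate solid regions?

At z = 1.2 mm: the cylinder: section is a regular 8-gon, circumradius r=4. The result has 1 disconnected region.

1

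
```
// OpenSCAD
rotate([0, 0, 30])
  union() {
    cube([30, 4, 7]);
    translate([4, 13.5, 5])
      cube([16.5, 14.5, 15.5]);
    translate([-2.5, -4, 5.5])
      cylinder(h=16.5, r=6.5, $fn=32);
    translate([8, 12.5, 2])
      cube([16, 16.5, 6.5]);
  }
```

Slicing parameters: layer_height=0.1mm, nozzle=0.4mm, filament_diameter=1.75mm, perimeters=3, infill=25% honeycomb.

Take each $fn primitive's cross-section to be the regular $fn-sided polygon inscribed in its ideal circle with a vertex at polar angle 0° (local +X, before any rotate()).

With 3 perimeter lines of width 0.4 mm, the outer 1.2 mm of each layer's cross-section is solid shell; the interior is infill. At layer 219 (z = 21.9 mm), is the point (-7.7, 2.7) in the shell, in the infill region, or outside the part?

At z = 21.9 mm: the cube is not intersected at this z (z outside [0, 7]); the cube at (4, 13.5) is not intersected at this z (z outside [5, 20.5]); the cylinder at (-2.5, -4): section is a regular 32-gon, circumradius r=6.5; the cube at (8, 12.5) does not reach this height (z outside [2, 8.5]); Combining (union): only the r=6.5 cylinder at (-2.5, -4) is present, so the union is just that shape — 1 connected region; (rotated 30° about Z; rotation is an isometry so areas/perimeters/island counts are preserved). Overall, the cross-section is a single solid region. Undo the 30° rotation: the query point maps to (-5.318, 6.188) in the un-rotated model frame. The nearest boundary edge runs (-3.77, 2.38)→(-4.99, 2.01); distance from the point to it = 4.10 mm. The point is not inside any of the regions above, so it lies outside the cross-section (4.10 mm from the nearest boundary).

outside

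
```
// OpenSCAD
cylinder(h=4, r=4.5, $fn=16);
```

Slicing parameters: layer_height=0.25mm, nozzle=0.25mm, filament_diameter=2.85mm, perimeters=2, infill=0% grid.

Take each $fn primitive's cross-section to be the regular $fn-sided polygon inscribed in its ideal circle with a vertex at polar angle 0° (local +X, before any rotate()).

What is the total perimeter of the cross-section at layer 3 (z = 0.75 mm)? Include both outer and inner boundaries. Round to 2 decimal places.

28.09 mm

At z = 0.75 mm: the r=4.5 cylinder gives a regular 16-gon of circumradius 4.5 (constant along its height) (perimeter = 2·16·4.500·sin(180°/16) = 28.09 mm). Overall, the cross-section is a single solid region. Total boundary length (outer) = 28.09 mm.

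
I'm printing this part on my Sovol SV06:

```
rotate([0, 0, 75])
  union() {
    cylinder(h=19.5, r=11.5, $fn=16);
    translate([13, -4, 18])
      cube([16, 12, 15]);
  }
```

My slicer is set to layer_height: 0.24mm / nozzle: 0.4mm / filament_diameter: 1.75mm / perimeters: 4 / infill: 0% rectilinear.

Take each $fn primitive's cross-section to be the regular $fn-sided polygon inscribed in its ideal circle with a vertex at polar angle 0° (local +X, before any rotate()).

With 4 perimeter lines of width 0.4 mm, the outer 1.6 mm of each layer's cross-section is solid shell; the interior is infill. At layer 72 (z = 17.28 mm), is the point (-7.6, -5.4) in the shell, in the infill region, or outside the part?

infill

At z = 17.28 mm: the cylinder: section is a regular 16-gon, circumradius r=11.5; the cube at (13, -4) does not reach this height (z outside [18, 33]); Merging all regions: only the r=11.5 cylinder is present, so the union is just that shape — 1 connected region; (rotated 75° about Z; rotation is an isometry so areas/perimeters/island counts are preserved). Overall, the cross-section is a single solid region. Undo the 75° rotation: the query point maps to (-7.183, 5.943) in the un-rotated model frame. The nearest boundary edge runs (-8.13, 8.13)→(-10.62, 4.40); distance from the point to it = 2.00 mm. The point is inside the cross-section and 2.00 mm from the nearest boundary — more than the 1.6 mm shell width (4 × 0.4), so it's in the infill interior.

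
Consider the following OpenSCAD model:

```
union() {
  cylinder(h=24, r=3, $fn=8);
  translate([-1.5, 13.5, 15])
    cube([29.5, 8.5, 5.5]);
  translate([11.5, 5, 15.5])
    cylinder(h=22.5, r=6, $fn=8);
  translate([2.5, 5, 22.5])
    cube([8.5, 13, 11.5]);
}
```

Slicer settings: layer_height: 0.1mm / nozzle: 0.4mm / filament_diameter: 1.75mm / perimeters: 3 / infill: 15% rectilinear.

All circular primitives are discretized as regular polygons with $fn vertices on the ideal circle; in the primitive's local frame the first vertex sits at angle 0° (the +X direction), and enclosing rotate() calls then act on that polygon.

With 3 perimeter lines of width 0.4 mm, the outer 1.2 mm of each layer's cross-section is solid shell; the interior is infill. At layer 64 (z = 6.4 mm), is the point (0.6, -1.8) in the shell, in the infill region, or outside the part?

At z = 6.4 mm: the r=3 cylinder contributes a regular 8-gon of circumradius 3; the cube at (-1.5, 13.5) is absent (z outside [15, 20.5]); the cylinder at (11.5, 5) does not reach this height (z outside [15.5, 38]); the cube at (2.5, 5) does not reach this height (z outside [22.5, 34]); Taking the union: only the r=3 cylinder is present, so the union is just that shape — 1 connected region. Overall, the cross-section is a single solid region. The nearest boundary edge runs (-0.00, -3.00)→(2.12, -2.12); distance from the point to it = 0.88 mm. The point is inside the cross-section, 0.88 mm from the nearest boundary — within the 1.2 mm shell band (3 × 0.4).

shell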